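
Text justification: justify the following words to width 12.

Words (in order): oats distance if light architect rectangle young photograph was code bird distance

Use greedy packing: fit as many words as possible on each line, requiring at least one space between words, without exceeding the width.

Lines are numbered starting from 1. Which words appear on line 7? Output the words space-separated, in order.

Answer: photograph

Derivation:
Line 1: ['oats'] (min_width=4, slack=8)
Line 2: ['distance', 'if'] (min_width=11, slack=1)
Line 3: ['light'] (min_width=5, slack=7)
Line 4: ['architect'] (min_width=9, slack=3)
Line 5: ['rectangle'] (min_width=9, slack=3)
Line 6: ['young'] (min_width=5, slack=7)
Line 7: ['photograph'] (min_width=10, slack=2)
Line 8: ['was', 'code'] (min_width=8, slack=4)
Line 9: ['bird'] (min_width=4, slack=8)
Line 10: ['distance'] (min_width=8, slack=4)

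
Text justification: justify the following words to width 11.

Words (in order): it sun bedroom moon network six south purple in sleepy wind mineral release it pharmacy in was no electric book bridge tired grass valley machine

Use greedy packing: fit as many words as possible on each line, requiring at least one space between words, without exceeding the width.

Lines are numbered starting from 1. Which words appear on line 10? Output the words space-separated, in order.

Answer: pharmacy in

Derivation:
Line 1: ['it', 'sun'] (min_width=6, slack=5)
Line 2: ['bedroom'] (min_width=7, slack=4)
Line 3: ['moon'] (min_width=4, slack=7)
Line 4: ['network', 'six'] (min_width=11, slack=0)
Line 5: ['south'] (min_width=5, slack=6)
Line 6: ['purple', 'in'] (min_width=9, slack=2)
Line 7: ['sleepy', 'wind'] (min_width=11, slack=0)
Line 8: ['mineral'] (min_width=7, slack=4)
Line 9: ['release', 'it'] (min_width=10, slack=1)
Line 10: ['pharmacy', 'in'] (min_width=11, slack=0)
Line 11: ['was', 'no'] (min_width=6, slack=5)
Line 12: ['electric'] (min_width=8, slack=3)
Line 13: ['book', 'bridge'] (min_width=11, slack=0)
Line 14: ['tired', 'grass'] (min_width=11, slack=0)
Line 15: ['valley'] (min_width=6, slack=5)
Line 16: ['machine'] (min_width=7, slack=4)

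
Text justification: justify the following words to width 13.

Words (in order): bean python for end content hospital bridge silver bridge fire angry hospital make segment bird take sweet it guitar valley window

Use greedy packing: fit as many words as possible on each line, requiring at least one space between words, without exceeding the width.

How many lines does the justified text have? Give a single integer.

Line 1: ['bean', 'python'] (min_width=11, slack=2)
Line 2: ['for', 'end'] (min_width=7, slack=6)
Line 3: ['content'] (min_width=7, slack=6)
Line 4: ['hospital'] (min_width=8, slack=5)
Line 5: ['bridge', 'silver'] (min_width=13, slack=0)
Line 6: ['bridge', 'fire'] (min_width=11, slack=2)
Line 7: ['angry'] (min_width=5, slack=8)
Line 8: ['hospital', 'make'] (min_width=13, slack=0)
Line 9: ['segment', 'bird'] (min_width=12, slack=1)
Line 10: ['take', 'sweet', 'it'] (min_width=13, slack=0)
Line 11: ['guitar', 'valley'] (min_width=13, slack=0)
Line 12: ['window'] (min_width=6, slack=7)
Total lines: 12

Answer: 12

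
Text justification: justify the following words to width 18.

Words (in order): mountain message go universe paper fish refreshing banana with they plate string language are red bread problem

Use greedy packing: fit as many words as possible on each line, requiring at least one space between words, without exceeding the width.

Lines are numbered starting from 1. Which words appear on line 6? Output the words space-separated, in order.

Line 1: ['mountain', 'message'] (min_width=16, slack=2)
Line 2: ['go', 'universe', 'paper'] (min_width=17, slack=1)
Line 3: ['fish', 'refreshing'] (min_width=15, slack=3)
Line 4: ['banana', 'with', 'they'] (min_width=16, slack=2)
Line 5: ['plate', 'string'] (min_width=12, slack=6)
Line 6: ['language', 'are', 'red'] (min_width=16, slack=2)
Line 7: ['bread', 'problem'] (min_width=13, slack=5)

Answer: language are red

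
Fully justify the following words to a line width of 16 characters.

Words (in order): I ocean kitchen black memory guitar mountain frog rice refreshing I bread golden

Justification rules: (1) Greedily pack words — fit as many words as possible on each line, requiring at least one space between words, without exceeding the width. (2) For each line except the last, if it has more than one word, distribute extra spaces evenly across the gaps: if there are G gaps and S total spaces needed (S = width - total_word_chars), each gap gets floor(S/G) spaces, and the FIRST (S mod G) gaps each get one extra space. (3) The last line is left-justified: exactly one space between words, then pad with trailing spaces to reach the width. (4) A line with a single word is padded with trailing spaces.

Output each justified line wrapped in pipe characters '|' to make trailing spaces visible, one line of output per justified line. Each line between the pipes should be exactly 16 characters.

Line 1: ['I', 'ocean', 'kitchen'] (min_width=15, slack=1)
Line 2: ['black', 'memory'] (min_width=12, slack=4)
Line 3: ['guitar', 'mountain'] (min_width=15, slack=1)
Line 4: ['frog', 'rice'] (min_width=9, slack=7)
Line 5: ['refreshing', 'I'] (min_width=12, slack=4)
Line 6: ['bread', 'golden'] (min_width=12, slack=4)

Answer: |I  ocean kitchen|
|black     memory|
|guitar  mountain|
|frog        rice|
|refreshing     I|
|bread golden    |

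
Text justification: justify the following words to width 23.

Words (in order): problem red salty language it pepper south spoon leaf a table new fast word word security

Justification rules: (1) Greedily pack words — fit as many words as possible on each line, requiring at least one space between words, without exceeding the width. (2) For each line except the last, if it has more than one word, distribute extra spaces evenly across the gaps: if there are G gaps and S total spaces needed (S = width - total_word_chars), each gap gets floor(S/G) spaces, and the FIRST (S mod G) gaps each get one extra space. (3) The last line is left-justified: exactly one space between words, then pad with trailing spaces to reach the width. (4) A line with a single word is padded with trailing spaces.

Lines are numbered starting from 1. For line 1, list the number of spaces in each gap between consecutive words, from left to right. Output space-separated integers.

Line 1: ['problem', 'red', 'salty'] (min_width=17, slack=6)
Line 2: ['language', 'it', 'pepper'] (min_width=18, slack=5)
Line 3: ['south', 'spoon', 'leaf', 'a'] (min_width=18, slack=5)
Line 4: ['table', 'new', 'fast', 'word'] (min_width=19, slack=4)
Line 5: ['word', 'security'] (min_width=13, slack=10)

Answer: 4 4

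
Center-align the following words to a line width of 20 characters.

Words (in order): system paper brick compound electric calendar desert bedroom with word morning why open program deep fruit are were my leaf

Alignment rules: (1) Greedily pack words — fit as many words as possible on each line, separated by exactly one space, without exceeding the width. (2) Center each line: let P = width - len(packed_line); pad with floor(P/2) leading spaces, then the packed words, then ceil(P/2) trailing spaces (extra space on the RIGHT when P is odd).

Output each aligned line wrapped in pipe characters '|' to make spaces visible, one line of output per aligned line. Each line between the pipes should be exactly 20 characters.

Line 1: ['system', 'paper', 'brick'] (min_width=18, slack=2)
Line 2: ['compound', 'electric'] (min_width=17, slack=3)
Line 3: ['calendar', 'desert'] (min_width=15, slack=5)
Line 4: ['bedroom', 'with', 'word'] (min_width=17, slack=3)
Line 5: ['morning', 'why', 'open'] (min_width=16, slack=4)
Line 6: ['program', 'deep', 'fruit'] (min_width=18, slack=2)
Line 7: ['are', 'were', 'my', 'leaf'] (min_width=16, slack=4)

Answer: | system paper brick |
| compound electric  |
|  calendar desert   |
| bedroom with word  |
|  morning why open  |
| program deep fruit |
|  are were my leaf  |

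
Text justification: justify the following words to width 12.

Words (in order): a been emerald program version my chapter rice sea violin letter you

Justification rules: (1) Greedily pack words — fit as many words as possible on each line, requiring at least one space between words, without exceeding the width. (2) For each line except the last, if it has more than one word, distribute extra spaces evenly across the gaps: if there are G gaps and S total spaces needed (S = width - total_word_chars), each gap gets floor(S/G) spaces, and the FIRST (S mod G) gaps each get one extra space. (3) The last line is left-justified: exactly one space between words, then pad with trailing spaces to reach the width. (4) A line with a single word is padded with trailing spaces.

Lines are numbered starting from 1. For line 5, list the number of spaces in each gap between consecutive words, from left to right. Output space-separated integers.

Line 1: ['a', 'been'] (min_width=6, slack=6)
Line 2: ['emerald'] (min_width=7, slack=5)
Line 3: ['program'] (min_width=7, slack=5)
Line 4: ['version', 'my'] (min_width=10, slack=2)
Line 5: ['chapter', 'rice'] (min_width=12, slack=0)
Line 6: ['sea', 'violin'] (min_width=10, slack=2)
Line 7: ['letter', 'you'] (min_width=10, slack=2)

Answer: 1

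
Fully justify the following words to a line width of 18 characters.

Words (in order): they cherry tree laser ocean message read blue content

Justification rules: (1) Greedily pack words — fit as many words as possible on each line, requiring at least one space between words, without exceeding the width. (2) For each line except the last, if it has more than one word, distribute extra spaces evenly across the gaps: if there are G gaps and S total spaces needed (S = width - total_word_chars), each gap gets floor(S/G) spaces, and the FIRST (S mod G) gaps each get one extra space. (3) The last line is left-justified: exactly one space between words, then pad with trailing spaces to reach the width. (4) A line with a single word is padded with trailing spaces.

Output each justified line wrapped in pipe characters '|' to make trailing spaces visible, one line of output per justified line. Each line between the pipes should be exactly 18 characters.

Answer: |they  cherry  tree|
|laser        ocean|
|message  read blue|
|content           |

Derivation:
Line 1: ['they', 'cherry', 'tree'] (min_width=16, slack=2)
Line 2: ['laser', 'ocean'] (min_width=11, slack=7)
Line 3: ['message', 'read', 'blue'] (min_width=17, slack=1)
Line 4: ['content'] (min_width=7, slack=11)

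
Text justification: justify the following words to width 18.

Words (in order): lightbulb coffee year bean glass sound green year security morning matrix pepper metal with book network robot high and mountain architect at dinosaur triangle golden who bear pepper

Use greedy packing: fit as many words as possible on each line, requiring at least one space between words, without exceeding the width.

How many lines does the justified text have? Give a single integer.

Answer: 12

Derivation:
Line 1: ['lightbulb', 'coffee'] (min_width=16, slack=2)
Line 2: ['year', 'bean', 'glass'] (min_width=15, slack=3)
Line 3: ['sound', 'green', 'year'] (min_width=16, slack=2)
Line 4: ['security', 'morning'] (min_width=16, slack=2)
Line 5: ['matrix', 'pepper'] (min_width=13, slack=5)
Line 6: ['metal', 'with', 'book'] (min_width=15, slack=3)
Line 7: ['network', 'robot', 'high'] (min_width=18, slack=0)
Line 8: ['and', 'mountain'] (min_width=12, slack=6)
Line 9: ['architect', 'at'] (min_width=12, slack=6)
Line 10: ['dinosaur', 'triangle'] (min_width=17, slack=1)
Line 11: ['golden', 'who', 'bear'] (min_width=15, slack=3)
Line 12: ['pepper'] (min_width=6, slack=12)
Total lines: 12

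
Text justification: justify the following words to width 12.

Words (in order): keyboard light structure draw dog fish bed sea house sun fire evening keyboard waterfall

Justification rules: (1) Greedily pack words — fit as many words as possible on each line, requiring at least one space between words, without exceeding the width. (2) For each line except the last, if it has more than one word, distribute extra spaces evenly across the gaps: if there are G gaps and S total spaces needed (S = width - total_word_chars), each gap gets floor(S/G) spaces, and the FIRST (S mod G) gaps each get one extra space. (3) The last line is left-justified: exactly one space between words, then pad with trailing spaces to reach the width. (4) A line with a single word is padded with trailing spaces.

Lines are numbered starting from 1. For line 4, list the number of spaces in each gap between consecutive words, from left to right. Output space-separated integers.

Line 1: ['keyboard'] (min_width=8, slack=4)
Line 2: ['light'] (min_width=5, slack=7)
Line 3: ['structure'] (min_width=9, slack=3)
Line 4: ['draw', 'dog'] (min_width=8, slack=4)
Line 5: ['fish', 'bed', 'sea'] (min_width=12, slack=0)
Line 6: ['house', 'sun'] (min_width=9, slack=3)
Line 7: ['fire', 'evening'] (min_width=12, slack=0)
Line 8: ['keyboard'] (min_width=8, slack=4)
Line 9: ['waterfall'] (min_width=9, slack=3)

Answer: 5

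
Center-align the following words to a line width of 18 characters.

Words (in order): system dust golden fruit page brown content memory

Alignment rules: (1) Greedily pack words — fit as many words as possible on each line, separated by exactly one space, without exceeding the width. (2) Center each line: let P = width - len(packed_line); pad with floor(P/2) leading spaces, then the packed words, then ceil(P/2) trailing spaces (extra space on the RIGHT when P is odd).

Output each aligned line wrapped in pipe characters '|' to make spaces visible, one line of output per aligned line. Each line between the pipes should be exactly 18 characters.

Answer: |system dust golden|
| fruit page brown |
|  content memory  |

Derivation:
Line 1: ['system', 'dust', 'golden'] (min_width=18, slack=0)
Line 2: ['fruit', 'page', 'brown'] (min_width=16, slack=2)
Line 3: ['content', 'memory'] (min_width=14, slack=4)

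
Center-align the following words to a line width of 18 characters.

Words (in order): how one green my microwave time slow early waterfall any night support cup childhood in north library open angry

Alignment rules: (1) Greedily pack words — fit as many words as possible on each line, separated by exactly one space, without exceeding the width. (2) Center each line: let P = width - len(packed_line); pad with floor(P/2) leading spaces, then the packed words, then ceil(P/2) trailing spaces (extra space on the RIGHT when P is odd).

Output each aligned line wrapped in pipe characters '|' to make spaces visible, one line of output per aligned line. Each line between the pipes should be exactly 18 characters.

Answer: | how one green my |
|  microwave time  |
|    slow early    |
|  waterfall any   |
|night support cup |
|childhood in north|
|library open angry|

Derivation:
Line 1: ['how', 'one', 'green', 'my'] (min_width=16, slack=2)
Line 2: ['microwave', 'time'] (min_width=14, slack=4)
Line 3: ['slow', 'early'] (min_width=10, slack=8)
Line 4: ['waterfall', 'any'] (min_width=13, slack=5)
Line 5: ['night', 'support', 'cup'] (min_width=17, slack=1)
Line 6: ['childhood', 'in', 'north'] (min_width=18, slack=0)
Line 7: ['library', 'open', 'angry'] (min_width=18, slack=0)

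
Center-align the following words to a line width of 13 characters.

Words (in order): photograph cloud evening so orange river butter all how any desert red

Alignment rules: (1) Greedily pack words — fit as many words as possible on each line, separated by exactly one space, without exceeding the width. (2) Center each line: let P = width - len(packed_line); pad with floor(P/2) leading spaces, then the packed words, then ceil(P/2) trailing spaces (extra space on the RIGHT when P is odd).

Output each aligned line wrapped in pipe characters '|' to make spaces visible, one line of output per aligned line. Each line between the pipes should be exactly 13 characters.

Line 1: ['photograph'] (min_width=10, slack=3)
Line 2: ['cloud', 'evening'] (min_width=13, slack=0)
Line 3: ['so', 'orange'] (min_width=9, slack=4)
Line 4: ['river', 'butter'] (min_width=12, slack=1)
Line 5: ['all', 'how', 'any'] (min_width=11, slack=2)
Line 6: ['desert', 'red'] (min_width=10, slack=3)

Answer: | photograph  |
|cloud evening|
|  so orange  |
|river butter |
| all how any |
| desert red  |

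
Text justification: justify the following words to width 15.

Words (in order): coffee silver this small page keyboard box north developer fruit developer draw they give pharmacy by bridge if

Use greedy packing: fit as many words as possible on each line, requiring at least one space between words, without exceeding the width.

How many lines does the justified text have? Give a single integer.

Line 1: ['coffee', 'silver'] (min_width=13, slack=2)
Line 2: ['this', 'small', 'page'] (min_width=15, slack=0)
Line 3: ['keyboard', 'box'] (min_width=12, slack=3)
Line 4: ['north', 'developer'] (min_width=15, slack=0)
Line 5: ['fruit', 'developer'] (min_width=15, slack=0)
Line 6: ['draw', 'they', 'give'] (min_width=14, slack=1)
Line 7: ['pharmacy', 'by'] (min_width=11, slack=4)
Line 8: ['bridge', 'if'] (min_width=9, slack=6)
Total lines: 8

Answer: 8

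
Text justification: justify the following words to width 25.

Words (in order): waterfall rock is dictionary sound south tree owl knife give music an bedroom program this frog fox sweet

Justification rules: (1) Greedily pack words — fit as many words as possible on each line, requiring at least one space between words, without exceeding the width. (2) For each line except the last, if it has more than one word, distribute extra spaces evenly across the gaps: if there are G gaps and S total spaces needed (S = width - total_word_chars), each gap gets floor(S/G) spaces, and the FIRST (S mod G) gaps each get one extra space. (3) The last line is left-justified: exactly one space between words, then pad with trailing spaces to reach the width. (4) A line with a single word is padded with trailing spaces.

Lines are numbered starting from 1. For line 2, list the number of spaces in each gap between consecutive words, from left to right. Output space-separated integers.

Line 1: ['waterfall', 'rock', 'is'] (min_width=17, slack=8)
Line 2: ['dictionary', 'sound', 'south'] (min_width=22, slack=3)
Line 3: ['tree', 'owl', 'knife', 'give', 'music'] (min_width=25, slack=0)
Line 4: ['an', 'bedroom', 'program', 'this'] (min_width=23, slack=2)
Line 5: ['frog', 'fox', 'sweet'] (min_width=14, slack=11)

Answer: 3 2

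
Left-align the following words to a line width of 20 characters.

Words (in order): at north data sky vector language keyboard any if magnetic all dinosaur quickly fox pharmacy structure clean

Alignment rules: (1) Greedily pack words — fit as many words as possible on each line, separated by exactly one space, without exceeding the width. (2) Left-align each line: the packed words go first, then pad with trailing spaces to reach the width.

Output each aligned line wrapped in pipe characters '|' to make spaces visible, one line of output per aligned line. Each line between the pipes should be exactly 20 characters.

Line 1: ['at', 'north', 'data', 'sky'] (min_width=17, slack=3)
Line 2: ['vector', 'language'] (min_width=15, slack=5)
Line 3: ['keyboard', 'any', 'if'] (min_width=15, slack=5)
Line 4: ['magnetic', 'all'] (min_width=12, slack=8)
Line 5: ['dinosaur', 'quickly', 'fox'] (min_width=20, slack=0)
Line 6: ['pharmacy', 'structure'] (min_width=18, slack=2)
Line 7: ['clean'] (min_width=5, slack=15)

Answer: |at north data sky   |
|vector language     |
|keyboard any if     |
|magnetic all        |
|dinosaur quickly fox|
|pharmacy structure  |
|clean               |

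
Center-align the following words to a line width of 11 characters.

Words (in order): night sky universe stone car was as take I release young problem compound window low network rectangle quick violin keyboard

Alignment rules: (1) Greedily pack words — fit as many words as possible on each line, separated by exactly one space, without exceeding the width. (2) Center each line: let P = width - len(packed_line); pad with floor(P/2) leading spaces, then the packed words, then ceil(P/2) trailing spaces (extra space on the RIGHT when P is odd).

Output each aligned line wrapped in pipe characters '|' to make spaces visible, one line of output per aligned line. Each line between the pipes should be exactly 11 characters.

Line 1: ['night', 'sky'] (min_width=9, slack=2)
Line 2: ['universe'] (min_width=8, slack=3)
Line 3: ['stone', 'car'] (min_width=9, slack=2)
Line 4: ['was', 'as', 'take'] (min_width=11, slack=0)
Line 5: ['I', 'release'] (min_width=9, slack=2)
Line 6: ['young'] (min_width=5, slack=6)
Line 7: ['problem'] (min_width=7, slack=4)
Line 8: ['compound'] (min_width=8, slack=3)
Line 9: ['window', 'low'] (min_width=10, slack=1)
Line 10: ['network'] (min_width=7, slack=4)
Line 11: ['rectangle'] (min_width=9, slack=2)
Line 12: ['quick'] (min_width=5, slack=6)
Line 13: ['violin'] (min_width=6, slack=5)
Line 14: ['keyboard'] (min_width=8, slack=3)

Answer: | night sky |
| universe  |
| stone car |
|was as take|
| I release |
|   young   |
|  problem  |
| compound  |
|window low |
|  network  |
| rectangle |
|   quick   |
|  violin   |
| keyboard  |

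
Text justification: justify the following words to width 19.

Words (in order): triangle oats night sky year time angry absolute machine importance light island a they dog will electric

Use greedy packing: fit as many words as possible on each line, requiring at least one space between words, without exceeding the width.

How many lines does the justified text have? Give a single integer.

Line 1: ['triangle', 'oats', 'night'] (min_width=19, slack=0)
Line 2: ['sky', 'year', 'time', 'angry'] (min_width=19, slack=0)
Line 3: ['absolute', 'machine'] (min_width=16, slack=3)
Line 4: ['importance', 'light'] (min_width=16, slack=3)
Line 5: ['island', 'a', 'they', 'dog'] (min_width=17, slack=2)
Line 6: ['will', 'electric'] (min_width=13, slack=6)
Total lines: 6

Answer: 6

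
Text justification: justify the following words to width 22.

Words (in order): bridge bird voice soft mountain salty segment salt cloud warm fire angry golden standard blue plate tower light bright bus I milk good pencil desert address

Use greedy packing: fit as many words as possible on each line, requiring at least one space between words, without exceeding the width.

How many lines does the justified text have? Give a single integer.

Line 1: ['bridge', 'bird', 'voice', 'soft'] (min_width=22, slack=0)
Line 2: ['mountain', 'salty', 'segment'] (min_width=22, slack=0)
Line 3: ['salt', 'cloud', 'warm', 'fire'] (min_width=20, slack=2)
Line 4: ['angry', 'golden', 'standard'] (min_width=21, slack=1)
Line 5: ['blue', 'plate', 'tower', 'light'] (min_width=22, slack=0)
Line 6: ['bright', 'bus', 'I', 'milk', 'good'] (min_width=22, slack=0)
Line 7: ['pencil', 'desert', 'address'] (min_width=21, slack=1)
Total lines: 7

Answer: 7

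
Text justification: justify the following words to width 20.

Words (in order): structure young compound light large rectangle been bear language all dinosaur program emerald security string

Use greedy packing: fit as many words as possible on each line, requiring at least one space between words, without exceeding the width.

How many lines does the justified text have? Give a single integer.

Answer: 7

Derivation:
Line 1: ['structure', 'young'] (min_width=15, slack=5)
Line 2: ['compound', 'light', 'large'] (min_width=20, slack=0)
Line 3: ['rectangle', 'been', 'bear'] (min_width=19, slack=1)
Line 4: ['language', 'all'] (min_width=12, slack=8)
Line 5: ['dinosaur', 'program'] (min_width=16, slack=4)
Line 6: ['emerald', 'security'] (min_width=16, slack=4)
Line 7: ['string'] (min_width=6, slack=14)
Total lines: 7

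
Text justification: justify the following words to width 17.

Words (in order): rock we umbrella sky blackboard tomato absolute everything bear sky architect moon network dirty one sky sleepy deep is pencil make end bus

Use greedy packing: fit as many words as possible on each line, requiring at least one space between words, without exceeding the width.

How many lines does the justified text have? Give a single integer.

Answer: 10

Derivation:
Line 1: ['rock', 'we', 'umbrella'] (min_width=16, slack=1)
Line 2: ['sky', 'blackboard'] (min_width=14, slack=3)
Line 3: ['tomato', 'absolute'] (min_width=15, slack=2)
Line 4: ['everything', 'bear'] (min_width=15, slack=2)
Line 5: ['sky', 'architect'] (min_width=13, slack=4)
Line 6: ['moon', 'network'] (min_width=12, slack=5)
Line 7: ['dirty', 'one', 'sky'] (min_width=13, slack=4)
Line 8: ['sleepy', 'deep', 'is'] (min_width=14, slack=3)
Line 9: ['pencil', 'make', 'end'] (min_width=15, slack=2)
Line 10: ['bus'] (min_width=3, slack=14)
Total lines: 10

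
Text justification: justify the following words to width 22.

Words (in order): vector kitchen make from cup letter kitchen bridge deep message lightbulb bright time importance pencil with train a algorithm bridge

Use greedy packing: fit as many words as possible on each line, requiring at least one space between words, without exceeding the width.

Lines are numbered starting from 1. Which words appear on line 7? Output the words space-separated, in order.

Answer: algorithm bridge

Derivation:
Line 1: ['vector', 'kitchen', 'make'] (min_width=19, slack=3)
Line 2: ['from', 'cup', 'letter'] (min_width=15, slack=7)
Line 3: ['kitchen', 'bridge', 'deep'] (min_width=19, slack=3)
Line 4: ['message', 'lightbulb'] (min_width=17, slack=5)
Line 5: ['bright', 'time', 'importance'] (min_width=22, slack=0)
Line 6: ['pencil', 'with', 'train', 'a'] (min_width=19, slack=3)
Line 7: ['algorithm', 'bridge'] (min_width=16, slack=6)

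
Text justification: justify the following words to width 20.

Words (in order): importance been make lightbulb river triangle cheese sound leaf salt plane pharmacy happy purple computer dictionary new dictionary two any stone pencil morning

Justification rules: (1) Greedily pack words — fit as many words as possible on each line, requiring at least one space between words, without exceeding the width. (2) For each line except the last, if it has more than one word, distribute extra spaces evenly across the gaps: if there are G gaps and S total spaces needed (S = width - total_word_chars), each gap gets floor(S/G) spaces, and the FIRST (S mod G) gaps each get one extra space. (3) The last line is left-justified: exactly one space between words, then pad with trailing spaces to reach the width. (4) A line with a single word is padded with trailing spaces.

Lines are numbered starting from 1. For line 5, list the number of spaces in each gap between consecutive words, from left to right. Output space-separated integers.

Answer: 1 1

Derivation:
Line 1: ['importance', 'been', 'make'] (min_width=20, slack=0)
Line 2: ['lightbulb', 'river'] (min_width=15, slack=5)
Line 3: ['triangle', 'cheese'] (min_width=15, slack=5)
Line 4: ['sound', 'leaf', 'salt'] (min_width=15, slack=5)
Line 5: ['plane', 'pharmacy', 'happy'] (min_width=20, slack=0)
Line 6: ['purple', 'computer'] (min_width=15, slack=5)
Line 7: ['dictionary', 'new'] (min_width=14, slack=6)
Line 8: ['dictionary', 'two', 'any'] (min_width=18, slack=2)
Line 9: ['stone', 'pencil', 'morning'] (min_width=20, slack=0)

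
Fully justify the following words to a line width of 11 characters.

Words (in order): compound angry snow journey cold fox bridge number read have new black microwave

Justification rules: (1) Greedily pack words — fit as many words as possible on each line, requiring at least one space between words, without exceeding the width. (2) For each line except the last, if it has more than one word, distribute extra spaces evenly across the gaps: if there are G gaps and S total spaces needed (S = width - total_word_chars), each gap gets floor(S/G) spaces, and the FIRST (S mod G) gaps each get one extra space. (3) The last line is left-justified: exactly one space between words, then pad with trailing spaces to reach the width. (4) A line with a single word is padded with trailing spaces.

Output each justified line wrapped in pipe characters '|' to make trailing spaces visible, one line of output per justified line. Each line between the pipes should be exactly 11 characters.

Line 1: ['compound'] (min_width=8, slack=3)
Line 2: ['angry', 'snow'] (min_width=10, slack=1)
Line 3: ['journey'] (min_width=7, slack=4)
Line 4: ['cold', 'fox'] (min_width=8, slack=3)
Line 5: ['bridge'] (min_width=6, slack=5)
Line 6: ['number', 'read'] (min_width=11, slack=0)
Line 7: ['have', 'new'] (min_width=8, slack=3)
Line 8: ['black'] (min_width=5, slack=6)
Line 9: ['microwave'] (min_width=9, slack=2)

Answer: |compound   |
|angry  snow|
|journey    |
|cold    fox|
|bridge     |
|number read|
|have    new|
|black      |
|microwave  |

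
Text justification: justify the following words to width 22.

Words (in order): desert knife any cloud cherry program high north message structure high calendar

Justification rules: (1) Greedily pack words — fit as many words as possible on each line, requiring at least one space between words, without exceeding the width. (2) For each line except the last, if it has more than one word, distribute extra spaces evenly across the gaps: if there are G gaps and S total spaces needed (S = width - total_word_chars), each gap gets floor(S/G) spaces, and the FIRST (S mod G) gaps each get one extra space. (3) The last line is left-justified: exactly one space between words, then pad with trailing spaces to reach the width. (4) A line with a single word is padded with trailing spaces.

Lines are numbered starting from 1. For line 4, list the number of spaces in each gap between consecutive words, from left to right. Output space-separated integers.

Line 1: ['desert', 'knife', 'any', 'cloud'] (min_width=22, slack=0)
Line 2: ['cherry', 'program', 'high'] (min_width=19, slack=3)
Line 3: ['north', 'message'] (min_width=13, slack=9)
Line 4: ['structure', 'high'] (min_width=14, slack=8)
Line 5: ['calendar'] (min_width=8, slack=14)

Answer: 9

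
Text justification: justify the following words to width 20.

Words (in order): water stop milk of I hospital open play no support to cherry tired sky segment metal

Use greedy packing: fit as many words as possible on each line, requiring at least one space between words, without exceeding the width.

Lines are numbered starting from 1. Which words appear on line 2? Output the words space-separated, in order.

Answer: hospital open play

Derivation:
Line 1: ['water', 'stop', 'milk', 'of', 'I'] (min_width=20, slack=0)
Line 2: ['hospital', 'open', 'play'] (min_width=18, slack=2)
Line 3: ['no', 'support', 'to', 'cherry'] (min_width=20, slack=0)
Line 4: ['tired', 'sky', 'segment'] (min_width=17, slack=3)
Line 5: ['metal'] (min_width=5, slack=15)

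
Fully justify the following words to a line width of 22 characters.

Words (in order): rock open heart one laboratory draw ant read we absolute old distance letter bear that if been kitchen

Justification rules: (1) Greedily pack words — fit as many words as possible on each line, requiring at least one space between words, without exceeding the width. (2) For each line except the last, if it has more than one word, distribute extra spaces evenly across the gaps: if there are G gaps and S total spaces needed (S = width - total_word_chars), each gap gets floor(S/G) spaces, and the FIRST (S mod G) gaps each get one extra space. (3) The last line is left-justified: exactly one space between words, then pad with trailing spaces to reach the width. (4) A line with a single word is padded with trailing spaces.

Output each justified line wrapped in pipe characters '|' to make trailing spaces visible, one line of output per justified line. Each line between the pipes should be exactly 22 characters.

Answer: |rock  open  heart  one|
|laboratory   draw  ant|
|read  we  absolute old|
|distance  letter  bear|
|that if been kitchen  |

Derivation:
Line 1: ['rock', 'open', 'heart', 'one'] (min_width=19, slack=3)
Line 2: ['laboratory', 'draw', 'ant'] (min_width=19, slack=3)
Line 3: ['read', 'we', 'absolute', 'old'] (min_width=20, slack=2)
Line 4: ['distance', 'letter', 'bear'] (min_width=20, slack=2)
Line 5: ['that', 'if', 'been', 'kitchen'] (min_width=20, slack=2)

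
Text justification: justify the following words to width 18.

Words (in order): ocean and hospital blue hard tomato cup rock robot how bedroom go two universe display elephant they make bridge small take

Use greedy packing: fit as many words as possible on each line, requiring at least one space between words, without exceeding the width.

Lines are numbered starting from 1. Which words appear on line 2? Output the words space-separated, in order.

Line 1: ['ocean', 'and', 'hospital'] (min_width=18, slack=0)
Line 2: ['blue', 'hard', 'tomato'] (min_width=16, slack=2)
Line 3: ['cup', 'rock', 'robot', 'how'] (min_width=18, slack=0)
Line 4: ['bedroom', 'go', 'two'] (min_width=14, slack=4)
Line 5: ['universe', 'display'] (min_width=16, slack=2)
Line 6: ['elephant', 'they', 'make'] (min_width=18, slack=0)
Line 7: ['bridge', 'small', 'take'] (min_width=17, slack=1)

Answer: blue hard tomato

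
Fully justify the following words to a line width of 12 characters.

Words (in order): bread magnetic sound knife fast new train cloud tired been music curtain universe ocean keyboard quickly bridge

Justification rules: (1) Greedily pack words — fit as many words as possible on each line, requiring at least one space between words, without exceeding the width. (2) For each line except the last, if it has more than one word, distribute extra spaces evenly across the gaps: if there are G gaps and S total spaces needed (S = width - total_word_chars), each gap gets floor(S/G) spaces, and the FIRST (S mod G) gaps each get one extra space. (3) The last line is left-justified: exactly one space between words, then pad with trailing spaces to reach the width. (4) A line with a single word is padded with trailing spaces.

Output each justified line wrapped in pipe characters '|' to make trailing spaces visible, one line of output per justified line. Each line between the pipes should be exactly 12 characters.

Line 1: ['bread'] (min_width=5, slack=7)
Line 2: ['magnetic'] (min_width=8, slack=4)
Line 3: ['sound', 'knife'] (min_width=11, slack=1)
Line 4: ['fast', 'new'] (min_width=8, slack=4)
Line 5: ['train', 'cloud'] (min_width=11, slack=1)
Line 6: ['tired', 'been'] (min_width=10, slack=2)
Line 7: ['music'] (min_width=5, slack=7)
Line 8: ['curtain'] (min_width=7, slack=5)
Line 9: ['universe'] (min_width=8, slack=4)
Line 10: ['ocean'] (min_width=5, slack=7)
Line 11: ['keyboard'] (min_width=8, slack=4)
Line 12: ['quickly'] (min_width=7, slack=5)
Line 13: ['bridge'] (min_width=6, slack=6)

Answer: |bread       |
|magnetic    |
|sound  knife|
|fast     new|
|train  cloud|
|tired   been|
|music       |
|curtain     |
|universe    |
|ocean       |
|keyboard    |
|quickly     |
|bridge      |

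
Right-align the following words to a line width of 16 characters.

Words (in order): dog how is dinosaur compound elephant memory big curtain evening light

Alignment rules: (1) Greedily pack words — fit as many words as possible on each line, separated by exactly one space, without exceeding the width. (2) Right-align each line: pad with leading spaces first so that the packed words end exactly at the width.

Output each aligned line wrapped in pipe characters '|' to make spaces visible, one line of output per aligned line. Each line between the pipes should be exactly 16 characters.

Line 1: ['dog', 'how', 'is'] (min_width=10, slack=6)
Line 2: ['dinosaur'] (min_width=8, slack=8)
Line 3: ['compound'] (min_width=8, slack=8)
Line 4: ['elephant', 'memory'] (min_width=15, slack=1)
Line 5: ['big', 'curtain'] (min_width=11, slack=5)
Line 6: ['evening', 'light'] (min_width=13, slack=3)

Answer: |      dog how is|
|        dinosaur|
|        compound|
| elephant memory|
|     big curtain|
|   evening light|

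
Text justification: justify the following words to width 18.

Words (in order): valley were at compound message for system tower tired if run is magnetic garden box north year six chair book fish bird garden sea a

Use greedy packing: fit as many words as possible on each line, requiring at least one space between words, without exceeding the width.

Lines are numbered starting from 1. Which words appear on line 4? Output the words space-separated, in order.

Line 1: ['valley', 'were', 'at'] (min_width=14, slack=4)
Line 2: ['compound', 'message'] (min_width=16, slack=2)
Line 3: ['for', 'system', 'tower'] (min_width=16, slack=2)
Line 4: ['tired', 'if', 'run', 'is'] (min_width=15, slack=3)
Line 5: ['magnetic', 'garden'] (min_width=15, slack=3)
Line 6: ['box', 'north', 'year', 'six'] (min_width=18, slack=0)
Line 7: ['chair', 'book', 'fish'] (min_width=15, slack=3)
Line 8: ['bird', 'garden', 'sea', 'a'] (min_width=17, slack=1)

Answer: tired if run is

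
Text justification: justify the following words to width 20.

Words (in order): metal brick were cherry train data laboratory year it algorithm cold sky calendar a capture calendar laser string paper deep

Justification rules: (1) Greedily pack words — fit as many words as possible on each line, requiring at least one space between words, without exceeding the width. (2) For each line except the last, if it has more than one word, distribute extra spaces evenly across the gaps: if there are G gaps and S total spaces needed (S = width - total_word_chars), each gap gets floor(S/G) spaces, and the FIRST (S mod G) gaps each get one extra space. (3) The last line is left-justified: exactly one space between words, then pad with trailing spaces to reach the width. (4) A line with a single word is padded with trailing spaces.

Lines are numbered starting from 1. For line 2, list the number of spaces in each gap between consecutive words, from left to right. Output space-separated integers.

Answer: 3 2

Derivation:
Line 1: ['metal', 'brick', 'were'] (min_width=16, slack=4)
Line 2: ['cherry', 'train', 'data'] (min_width=17, slack=3)
Line 3: ['laboratory', 'year', 'it'] (min_width=18, slack=2)
Line 4: ['algorithm', 'cold', 'sky'] (min_width=18, slack=2)
Line 5: ['calendar', 'a', 'capture'] (min_width=18, slack=2)
Line 6: ['calendar', 'laser'] (min_width=14, slack=6)
Line 7: ['string', 'paper', 'deep'] (min_width=17, slack=3)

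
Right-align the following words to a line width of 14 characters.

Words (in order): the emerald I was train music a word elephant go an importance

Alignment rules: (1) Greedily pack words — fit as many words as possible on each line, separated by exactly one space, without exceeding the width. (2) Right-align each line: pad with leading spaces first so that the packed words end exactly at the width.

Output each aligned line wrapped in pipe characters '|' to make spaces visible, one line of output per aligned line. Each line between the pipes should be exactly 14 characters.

Answer: | the emerald I|
|     was train|
|  music a word|
|elephant go an|
|    importance|

Derivation:
Line 1: ['the', 'emerald', 'I'] (min_width=13, slack=1)
Line 2: ['was', 'train'] (min_width=9, slack=5)
Line 3: ['music', 'a', 'word'] (min_width=12, slack=2)
Line 4: ['elephant', 'go', 'an'] (min_width=14, slack=0)
Line 5: ['importance'] (min_width=10, slack=4)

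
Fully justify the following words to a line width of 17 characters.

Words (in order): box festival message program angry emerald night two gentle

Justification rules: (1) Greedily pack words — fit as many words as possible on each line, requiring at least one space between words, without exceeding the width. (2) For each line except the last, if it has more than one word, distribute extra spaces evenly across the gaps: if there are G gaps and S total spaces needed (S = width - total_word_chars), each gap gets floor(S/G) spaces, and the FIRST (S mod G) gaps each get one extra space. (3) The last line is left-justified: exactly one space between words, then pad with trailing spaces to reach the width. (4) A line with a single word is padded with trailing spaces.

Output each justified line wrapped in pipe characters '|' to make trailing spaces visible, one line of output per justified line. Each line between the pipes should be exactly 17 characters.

Line 1: ['box', 'festival'] (min_width=12, slack=5)
Line 2: ['message', 'program'] (min_width=15, slack=2)
Line 3: ['angry', 'emerald'] (min_width=13, slack=4)
Line 4: ['night', 'two', 'gentle'] (min_width=16, slack=1)

Answer: |box      festival|
|message   program|
|angry     emerald|
|night two gentle |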